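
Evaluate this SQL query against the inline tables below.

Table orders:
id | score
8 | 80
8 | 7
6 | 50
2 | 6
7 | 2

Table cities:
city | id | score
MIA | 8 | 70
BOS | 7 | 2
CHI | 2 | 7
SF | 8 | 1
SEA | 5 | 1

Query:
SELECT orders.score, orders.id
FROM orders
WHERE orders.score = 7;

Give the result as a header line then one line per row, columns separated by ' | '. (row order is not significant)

After WHERE (1 rows):
orders.id | orders.score
8 | 7
After SELECT (1 rows):
orders.score | orders.id
7 | 8

== RESULT ==
orders.score | orders.id
7 | 8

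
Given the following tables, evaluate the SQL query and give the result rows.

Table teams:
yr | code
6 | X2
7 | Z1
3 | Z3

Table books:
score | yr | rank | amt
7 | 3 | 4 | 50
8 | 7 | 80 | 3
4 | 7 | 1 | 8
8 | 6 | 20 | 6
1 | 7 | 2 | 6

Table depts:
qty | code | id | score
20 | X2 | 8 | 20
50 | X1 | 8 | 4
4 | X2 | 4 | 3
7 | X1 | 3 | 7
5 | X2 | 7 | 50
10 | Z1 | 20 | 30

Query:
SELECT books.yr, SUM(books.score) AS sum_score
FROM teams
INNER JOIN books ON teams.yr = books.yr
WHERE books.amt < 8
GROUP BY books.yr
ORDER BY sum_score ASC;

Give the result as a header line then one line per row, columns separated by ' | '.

== RESULT ==
books.yr | sum_score
6 | 8
7 | 9

Derivation:
After JOIN books (5 rows):
teams.yr | teams.code | books.score | books.yr | books.rank | books.amt
6 | X2 | 8 | 6 | 20 | 6
7 | Z1 | 8 | 7 | 80 | 3
7 | Z1 | 4 | 7 | 1 | 8
7 | Z1 | 1 | 7 | 2 | 6
3 | Z3 | 7 | 3 | 4 | 50
After WHERE (3 rows):
teams.yr | teams.code | books.score | books.yr | books.rank | books.amt
6 | X2 | 8 | 6 | 20 | 6
7 | Z1 | 8 | 7 | 80 | 3
7 | Z1 | 1 | 7 | 2 | 6
After GROUP BY (2 rows):
books.yr | sum_score
6 | 8
7 | 9
After ORDER BY (2 rows):
books.yr | sum_score
6 | 8
7 | 9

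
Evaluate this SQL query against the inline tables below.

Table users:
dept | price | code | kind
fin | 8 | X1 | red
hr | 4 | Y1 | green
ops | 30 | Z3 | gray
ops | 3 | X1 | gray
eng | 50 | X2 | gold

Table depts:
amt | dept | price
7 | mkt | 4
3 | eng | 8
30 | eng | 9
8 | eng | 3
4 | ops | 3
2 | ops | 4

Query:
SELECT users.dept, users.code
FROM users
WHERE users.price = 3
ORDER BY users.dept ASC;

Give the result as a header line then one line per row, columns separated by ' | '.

== RESULT ==
users.dept | users.code
ops | X1

Derivation:
After WHERE (1 rows):
users.dept | users.price | users.code | users.kind
ops | 3 | X1 | gray
After SELECT (1 rows):
users.dept | users.code
ops | X1
After ORDER BY (1 rows):
users.dept | users.code
ops | X1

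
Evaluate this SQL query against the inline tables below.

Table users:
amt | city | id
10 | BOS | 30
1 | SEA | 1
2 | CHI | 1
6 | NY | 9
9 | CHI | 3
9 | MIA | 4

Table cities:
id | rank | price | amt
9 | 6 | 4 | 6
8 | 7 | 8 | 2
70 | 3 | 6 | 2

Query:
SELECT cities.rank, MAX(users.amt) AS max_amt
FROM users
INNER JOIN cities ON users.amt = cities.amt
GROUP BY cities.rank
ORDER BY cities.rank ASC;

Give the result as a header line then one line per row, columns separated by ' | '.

After JOIN cities (3 rows):
users.amt | users.city | users.id | cities.id | cities.rank | cities.price | cities.amt
2 | CHI | 1 | 8 | 7 | 8 | 2
2 | CHI | 1 | 70 | 3 | 6 | 2
6 | NY | 9 | 9 | 6 | 4 | 6
After GROUP BY (3 rows):
cities.rank | max_amt
7 | 2
3 | 2
6 | 6
After ORDER BY (3 rows):
cities.rank | max_amt
3 | 2
6 | 6
7 | 2

== RESULT ==
cities.rank | max_amt
3 | 2
6 | 6
7 | 2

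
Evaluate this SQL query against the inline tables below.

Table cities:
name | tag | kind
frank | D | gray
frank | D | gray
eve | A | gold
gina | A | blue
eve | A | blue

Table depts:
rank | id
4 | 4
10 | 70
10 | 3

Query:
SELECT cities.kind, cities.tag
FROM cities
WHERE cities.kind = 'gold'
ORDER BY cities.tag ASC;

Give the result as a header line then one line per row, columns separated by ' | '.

== RESULT ==
cities.kind | cities.tag
gold | A

Derivation:
After WHERE (1 rows):
cities.name | cities.tag | cities.kind
eve | A | gold
After SELECT (1 rows):
cities.kind | cities.tag
gold | A
After ORDER BY (1 rows):
cities.kind | cities.tag
gold | A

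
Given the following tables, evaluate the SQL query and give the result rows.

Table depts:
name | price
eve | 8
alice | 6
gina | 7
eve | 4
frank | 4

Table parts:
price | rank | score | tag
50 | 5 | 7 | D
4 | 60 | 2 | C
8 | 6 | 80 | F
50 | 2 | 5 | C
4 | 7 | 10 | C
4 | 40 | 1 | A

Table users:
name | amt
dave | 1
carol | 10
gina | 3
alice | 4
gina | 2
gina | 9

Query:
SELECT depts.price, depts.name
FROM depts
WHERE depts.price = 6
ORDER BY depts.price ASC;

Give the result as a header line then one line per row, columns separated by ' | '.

After WHERE (1 rows):
depts.name | depts.price
alice | 6
After SELECT (1 rows):
depts.price | depts.name
6 | alice
After ORDER BY (1 rows):
depts.price | depts.name
6 | alice

== RESULT ==
depts.price | depts.name
6 | alice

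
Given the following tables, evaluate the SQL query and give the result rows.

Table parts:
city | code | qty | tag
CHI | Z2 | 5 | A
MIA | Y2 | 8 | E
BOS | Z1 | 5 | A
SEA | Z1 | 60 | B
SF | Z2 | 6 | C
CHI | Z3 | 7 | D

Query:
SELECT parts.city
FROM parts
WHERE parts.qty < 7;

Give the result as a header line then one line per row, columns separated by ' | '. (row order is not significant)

After WHERE (3 rows):
parts.city | parts.code | parts.qty | parts.tag
CHI | Z2 | 5 | A
BOS | Z1 | 5 | A
SF | Z2 | 6 | C
After SELECT (3 rows):
parts.city
CHI
BOS
SF

== RESULT ==
parts.city
CHI
BOS
SF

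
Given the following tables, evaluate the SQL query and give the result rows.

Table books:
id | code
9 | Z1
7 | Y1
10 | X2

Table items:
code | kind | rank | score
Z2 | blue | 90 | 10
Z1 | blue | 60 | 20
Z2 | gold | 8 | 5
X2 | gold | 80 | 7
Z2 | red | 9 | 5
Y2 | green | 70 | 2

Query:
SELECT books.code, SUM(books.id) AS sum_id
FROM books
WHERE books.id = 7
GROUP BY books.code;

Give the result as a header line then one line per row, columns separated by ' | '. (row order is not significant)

After WHERE (1 rows):
books.id | books.code
7 | Y1
After GROUP BY (1 rows):
books.code | sum_id
Y1 | 7

== RESULT ==
books.code | sum_id
Y1 | 7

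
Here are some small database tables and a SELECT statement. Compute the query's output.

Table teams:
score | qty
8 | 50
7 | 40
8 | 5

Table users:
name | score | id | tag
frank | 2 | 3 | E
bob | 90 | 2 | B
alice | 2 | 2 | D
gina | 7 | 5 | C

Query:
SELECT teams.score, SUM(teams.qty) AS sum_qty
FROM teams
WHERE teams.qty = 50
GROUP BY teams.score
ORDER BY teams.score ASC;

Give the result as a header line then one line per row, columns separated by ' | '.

After WHERE (1 rows):
teams.score | teams.qty
8 | 50
After GROUP BY (1 rows):
teams.score | sum_qty
8 | 50
After ORDER BY (1 rows):
teams.score | sum_qty
8 | 50

== RESULT ==
teams.score | sum_qty
8 | 50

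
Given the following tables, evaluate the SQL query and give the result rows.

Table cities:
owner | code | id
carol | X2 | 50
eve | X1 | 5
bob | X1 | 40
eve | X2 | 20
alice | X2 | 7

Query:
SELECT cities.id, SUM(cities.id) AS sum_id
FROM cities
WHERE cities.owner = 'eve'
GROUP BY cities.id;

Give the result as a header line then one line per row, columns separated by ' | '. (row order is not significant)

After WHERE (2 rows):
cities.owner | cities.code | cities.id
eve | X1 | 5
eve | X2 | 20
After GROUP BY (2 rows):
cities.id | sum_id
5 | 5
20 | 20

== RESULT ==
cities.id | sum_id
5 | 5
20 | 20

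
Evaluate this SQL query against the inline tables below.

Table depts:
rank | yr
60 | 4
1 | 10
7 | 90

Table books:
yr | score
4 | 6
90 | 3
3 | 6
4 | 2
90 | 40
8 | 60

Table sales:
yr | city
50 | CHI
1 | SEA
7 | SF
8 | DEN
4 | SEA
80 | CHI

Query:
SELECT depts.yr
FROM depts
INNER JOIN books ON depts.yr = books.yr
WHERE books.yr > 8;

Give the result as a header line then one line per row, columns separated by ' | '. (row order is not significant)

After JOIN books (4 rows):
depts.rank | depts.yr | books.yr | books.score
60 | 4 | 4 | 6
60 | 4 | 4 | 2
7 | 90 | 90 | 3
7 | 90 | 90 | 40
After WHERE (2 rows):
depts.rank | depts.yr | books.yr | books.score
7 | 90 | 90 | 3
7 | 90 | 90 | 40
After SELECT (2 rows):
depts.yr
90
90

== RESULT ==
depts.yr
90
90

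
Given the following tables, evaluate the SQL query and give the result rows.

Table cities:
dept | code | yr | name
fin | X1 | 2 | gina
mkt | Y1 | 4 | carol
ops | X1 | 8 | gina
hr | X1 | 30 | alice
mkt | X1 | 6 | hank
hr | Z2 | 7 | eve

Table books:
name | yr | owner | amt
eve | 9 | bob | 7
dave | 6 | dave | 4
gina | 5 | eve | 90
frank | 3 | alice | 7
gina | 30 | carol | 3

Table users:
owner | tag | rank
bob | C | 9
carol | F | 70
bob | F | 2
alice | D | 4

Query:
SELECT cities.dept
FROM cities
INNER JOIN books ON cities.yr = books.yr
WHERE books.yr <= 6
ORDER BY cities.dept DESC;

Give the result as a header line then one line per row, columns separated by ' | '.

After JOIN books (2 rows):
cities.dept | cities.code | cities.yr | cities.name | books.name | books.yr | books.owner | books.amt
hr | X1 | 30 | alice | gina | 30 | carol | 3
mkt | X1 | 6 | hank | dave | 6 | dave | 4
After WHERE (1 rows):
cities.dept | cities.code | cities.yr | cities.name | books.name | books.yr | books.owner | books.amt
mkt | X1 | 6 | hank | dave | 6 | dave | 4
After SELECT (1 rows):
cities.dept
mkt
After ORDER BY (1 rows):
cities.dept
mkt

== RESULT ==
cities.dept
mkt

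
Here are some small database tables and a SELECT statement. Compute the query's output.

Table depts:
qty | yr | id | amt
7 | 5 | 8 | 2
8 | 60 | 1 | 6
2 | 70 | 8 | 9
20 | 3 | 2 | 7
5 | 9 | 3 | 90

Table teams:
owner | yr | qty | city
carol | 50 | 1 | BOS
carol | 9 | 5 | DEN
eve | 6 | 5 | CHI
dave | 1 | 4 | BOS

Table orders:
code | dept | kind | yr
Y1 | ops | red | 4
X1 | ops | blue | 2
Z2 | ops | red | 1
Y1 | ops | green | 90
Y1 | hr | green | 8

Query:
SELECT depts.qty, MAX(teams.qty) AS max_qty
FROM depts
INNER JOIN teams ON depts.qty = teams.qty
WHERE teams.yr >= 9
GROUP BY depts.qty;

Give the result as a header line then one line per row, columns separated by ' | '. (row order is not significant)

== RESULT ==
depts.qty | max_qty
5 | 5

Derivation:
After JOIN teams (2 rows):
depts.qty | depts.yr | depts.id | depts.amt | teams.owner | teams.yr | teams.qty | teams.city
5 | 9 | 3 | 90 | carol | 9 | 5 | DEN
5 | 9 | 3 | 90 | eve | 6 | 5 | CHI
After WHERE (1 rows):
depts.qty | depts.yr | depts.id | depts.amt | teams.owner | teams.yr | teams.qty | teams.city
5 | 9 | 3 | 90 | carol | 9 | 5 | DEN
After GROUP BY (1 rows):
depts.qty | max_qty
5 | 5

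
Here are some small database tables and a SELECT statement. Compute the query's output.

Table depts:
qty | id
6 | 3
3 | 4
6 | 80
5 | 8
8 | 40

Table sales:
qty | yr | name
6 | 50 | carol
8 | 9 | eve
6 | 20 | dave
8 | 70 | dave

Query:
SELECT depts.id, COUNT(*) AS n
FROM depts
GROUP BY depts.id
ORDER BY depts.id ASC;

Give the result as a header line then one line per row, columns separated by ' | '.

== RESULT ==
depts.id | n
3 | 1
4 | 1
8 | 1
40 | 1
80 | 1

Derivation:
After GROUP BY (5 rows):
depts.id | n
3 | 1
4 | 1
80 | 1
8 | 1
40 | 1
After ORDER BY (5 rows):
depts.id | n
3 | 1
4 | 1
8 | 1
40 | 1
80 | 1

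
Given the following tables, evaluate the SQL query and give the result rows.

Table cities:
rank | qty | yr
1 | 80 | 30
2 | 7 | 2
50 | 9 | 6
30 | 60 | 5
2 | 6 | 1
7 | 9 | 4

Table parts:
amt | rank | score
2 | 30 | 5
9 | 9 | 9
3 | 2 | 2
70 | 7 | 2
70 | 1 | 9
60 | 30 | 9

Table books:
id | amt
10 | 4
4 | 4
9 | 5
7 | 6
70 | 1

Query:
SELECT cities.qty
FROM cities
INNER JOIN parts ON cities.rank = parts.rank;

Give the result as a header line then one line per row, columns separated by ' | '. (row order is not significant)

== RESULT ==
cities.qty
80
7
60
60
6
9

Derivation:
After JOIN parts (6 rows):
cities.rank | cities.qty | cities.yr | parts.amt | parts.rank | parts.score
1 | 80 | 30 | 70 | 1 | 9
2 | 7 | 2 | 3 | 2 | 2
30 | 60 | 5 | 2 | 30 | 5
30 | 60 | 5 | 60 | 30 | 9
2 | 6 | 1 | 3 | 2 | 2
7 | 9 | 4 | 70 | 7 | 2
After SELECT (6 rows):
cities.qty
80
7
60
60
6
9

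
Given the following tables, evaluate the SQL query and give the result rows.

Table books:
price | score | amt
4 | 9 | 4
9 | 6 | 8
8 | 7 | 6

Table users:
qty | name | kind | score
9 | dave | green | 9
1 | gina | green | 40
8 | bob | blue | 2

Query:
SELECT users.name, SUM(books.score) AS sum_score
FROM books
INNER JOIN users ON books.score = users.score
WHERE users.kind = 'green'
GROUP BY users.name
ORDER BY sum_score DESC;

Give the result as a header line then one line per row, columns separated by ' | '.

== RESULT ==
users.name | sum_score
dave | 9

Derivation:
After JOIN users (1 rows):
books.price | books.score | books.amt | users.qty | users.name | users.kind | users.score
4 | 9 | 4 | 9 | dave | green | 9
After WHERE (1 rows):
books.price | books.score | books.amt | users.qty | users.name | users.kind | users.score
4 | 9 | 4 | 9 | dave | green | 9
After GROUP BY (1 rows):
users.name | sum_score
dave | 9
After ORDER BY (1 rows):
users.name | sum_score
dave | 9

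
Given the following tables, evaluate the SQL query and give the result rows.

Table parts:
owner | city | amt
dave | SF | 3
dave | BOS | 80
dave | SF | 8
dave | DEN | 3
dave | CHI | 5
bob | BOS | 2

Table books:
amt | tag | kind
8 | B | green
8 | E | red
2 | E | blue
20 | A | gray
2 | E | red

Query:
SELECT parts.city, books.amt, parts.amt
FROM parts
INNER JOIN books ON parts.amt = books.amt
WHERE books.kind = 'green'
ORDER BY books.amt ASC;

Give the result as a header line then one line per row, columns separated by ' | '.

== RESULT ==
parts.city | books.amt | parts.amt
SF | 8 | 8

Derivation:
After JOIN books (4 rows):
parts.owner | parts.city | parts.amt | books.amt | books.tag | books.kind
dave | SF | 8 | 8 | B | green
dave | SF | 8 | 8 | E | red
bob | BOS | 2 | 2 | E | blue
bob | BOS | 2 | 2 | E | red
After WHERE (1 rows):
parts.owner | parts.city | parts.amt | books.amt | books.tag | books.kind
dave | SF | 8 | 8 | B | green
After SELECT (1 rows):
parts.city | books.amt | parts.amt
SF | 8 | 8
After ORDER BY (1 rows):
parts.city | books.amt | parts.amt
SF | 8 | 8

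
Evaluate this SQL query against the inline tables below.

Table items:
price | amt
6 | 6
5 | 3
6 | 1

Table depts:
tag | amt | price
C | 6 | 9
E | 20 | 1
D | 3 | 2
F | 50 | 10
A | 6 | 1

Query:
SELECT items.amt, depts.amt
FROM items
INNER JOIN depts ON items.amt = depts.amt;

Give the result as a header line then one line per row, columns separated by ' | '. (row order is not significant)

After JOIN depts (3 rows):
items.price | items.amt | depts.tag | depts.amt | depts.price
6 | 6 | C | 6 | 9
6 | 6 | A | 6 | 1
5 | 3 | D | 3 | 2
After SELECT (3 rows):
items.amt | depts.amt
6 | 6
6 | 6
3 | 3

== RESULT ==
items.amt | depts.amt
6 | 6
6 | 6
3 | 3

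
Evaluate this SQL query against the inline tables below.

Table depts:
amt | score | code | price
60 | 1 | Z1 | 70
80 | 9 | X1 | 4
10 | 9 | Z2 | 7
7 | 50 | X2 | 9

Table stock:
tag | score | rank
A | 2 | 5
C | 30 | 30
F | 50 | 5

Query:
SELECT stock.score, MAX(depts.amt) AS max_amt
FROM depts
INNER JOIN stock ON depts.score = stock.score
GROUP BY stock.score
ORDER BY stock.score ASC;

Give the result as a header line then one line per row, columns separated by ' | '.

After JOIN stock (1 rows):
depts.amt | depts.score | depts.code | depts.price | stock.tag | stock.score | stock.rank
7 | 50 | X2 | 9 | F | 50 | 5
After GROUP BY (1 rows):
stock.score | max_amt
50 | 7
After ORDER BY (1 rows):
stock.score | max_amt
50 | 7

== RESULT ==
stock.score | max_amt
50 | 7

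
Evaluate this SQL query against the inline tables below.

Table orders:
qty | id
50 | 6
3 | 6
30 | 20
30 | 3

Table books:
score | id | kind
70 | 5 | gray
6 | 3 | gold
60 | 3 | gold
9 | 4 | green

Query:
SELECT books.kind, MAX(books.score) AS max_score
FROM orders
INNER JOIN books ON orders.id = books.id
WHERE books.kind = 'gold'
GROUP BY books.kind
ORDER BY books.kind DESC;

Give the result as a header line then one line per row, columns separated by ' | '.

== RESULT ==
books.kind | max_score
gold | 60

Derivation:
After JOIN books (2 rows):
orders.qty | orders.id | books.score | books.id | books.kind
30 | 3 | 6 | 3 | gold
30 | 3 | 60 | 3 | gold
After WHERE (2 rows):
orders.qty | orders.id | books.score | books.id | books.kind
30 | 3 | 6 | 3 | gold
30 | 3 | 60 | 3 | gold
After GROUP BY (1 rows):
books.kind | max_score
gold | 60
After ORDER BY (1 rows):
books.kind | max_score
gold | 60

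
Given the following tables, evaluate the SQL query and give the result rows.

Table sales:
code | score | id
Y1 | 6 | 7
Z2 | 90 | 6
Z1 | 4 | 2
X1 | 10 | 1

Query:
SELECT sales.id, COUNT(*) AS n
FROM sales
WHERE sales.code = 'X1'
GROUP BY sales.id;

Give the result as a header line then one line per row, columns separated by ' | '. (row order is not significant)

After WHERE (1 rows):
sales.code | sales.score | sales.id
X1 | 10 | 1
After GROUP BY (1 rows):
sales.id | n
1 | 1

== RESULT ==
sales.id | n
1 | 1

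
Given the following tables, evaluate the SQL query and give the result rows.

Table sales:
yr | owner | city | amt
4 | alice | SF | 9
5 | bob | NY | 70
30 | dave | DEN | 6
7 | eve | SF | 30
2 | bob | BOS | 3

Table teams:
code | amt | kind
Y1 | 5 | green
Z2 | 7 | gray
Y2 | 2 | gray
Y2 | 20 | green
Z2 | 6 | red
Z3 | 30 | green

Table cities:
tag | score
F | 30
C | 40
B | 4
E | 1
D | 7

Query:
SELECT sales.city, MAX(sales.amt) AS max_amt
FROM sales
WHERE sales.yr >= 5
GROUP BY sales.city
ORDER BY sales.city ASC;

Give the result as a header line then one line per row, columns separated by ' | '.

After WHERE (3 rows):
sales.yr | sales.owner | sales.city | sales.amt
5 | bob | NY | 70
30 | dave | DEN | 6
7 | eve | SF | 30
After GROUP BY (3 rows):
sales.city | max_amt
NY | 70
DEN | 6
SF | 30
After ORDER BY (3 rows):
sales.city | max_amt
DEN | 6
NY | 70
SF | 30

== RESULT ==
sales.city | max_amt
DEN | 6
NY | 70
SF | 30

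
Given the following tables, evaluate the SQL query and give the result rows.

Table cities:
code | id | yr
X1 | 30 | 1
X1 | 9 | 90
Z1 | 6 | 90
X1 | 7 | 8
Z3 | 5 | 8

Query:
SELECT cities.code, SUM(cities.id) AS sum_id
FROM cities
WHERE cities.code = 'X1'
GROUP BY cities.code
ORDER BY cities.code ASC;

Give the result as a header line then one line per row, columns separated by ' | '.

After WHERE (3 rows):
cities.code | cities.id | cities.yr
X1 | 30 | 1
X1 | 9 | 90
X1 | 7 | 8
After GROUP BY (1 rows):
cities.code | sum_id
X1 | 46
After ORDER BY (1 rows):
cities.code | sum_id
X1 | 46

== RESULT ==
cities.code | sum_id
X1 | 46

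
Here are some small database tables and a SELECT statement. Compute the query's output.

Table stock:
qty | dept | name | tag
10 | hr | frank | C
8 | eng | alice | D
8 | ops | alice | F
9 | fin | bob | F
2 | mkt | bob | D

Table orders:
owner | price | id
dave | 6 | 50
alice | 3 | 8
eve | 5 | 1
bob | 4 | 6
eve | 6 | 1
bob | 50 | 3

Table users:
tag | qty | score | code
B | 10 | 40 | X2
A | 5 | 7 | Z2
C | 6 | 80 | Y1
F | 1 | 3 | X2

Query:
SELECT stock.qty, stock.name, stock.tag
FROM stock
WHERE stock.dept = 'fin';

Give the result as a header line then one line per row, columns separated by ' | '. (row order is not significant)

== RESULT ==
stock.qty | stock.name | stock.tag
9 | bob | F

Derivation:
After WHERE (1 rows):
stock.qty | stock.dept | stock.name | stock.tag
9 | fin | bob | F
After SELECT (1 rows):
stock.qty | stock.name | stock.tag
9 | bob | F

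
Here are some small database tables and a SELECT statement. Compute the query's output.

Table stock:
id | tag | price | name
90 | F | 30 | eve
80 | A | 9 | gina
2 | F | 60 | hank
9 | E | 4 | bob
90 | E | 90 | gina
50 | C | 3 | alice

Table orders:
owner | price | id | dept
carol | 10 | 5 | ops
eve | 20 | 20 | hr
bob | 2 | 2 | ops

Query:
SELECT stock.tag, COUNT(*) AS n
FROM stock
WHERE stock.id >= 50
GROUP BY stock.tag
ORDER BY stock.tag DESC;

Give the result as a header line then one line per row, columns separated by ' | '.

After WHERE (4 rows):
stock.id | stock.tag | stock.price | stock.name
90 | F | 30 | eve
80 | A | 9 | gina
90 | E | 90 | gina
50 | C | 3 | alice
After GROUP BY (4 rows):
stock.tag | n
F | 1
A | 1
E | 1
C | 1
After ORDER BY (4 rows):
stock.tag | n
F | 1
E | 1
C | 1
A | 1

== RESULT ==
stock.tag | n
F | 1
E | 1
C | 1
A | 1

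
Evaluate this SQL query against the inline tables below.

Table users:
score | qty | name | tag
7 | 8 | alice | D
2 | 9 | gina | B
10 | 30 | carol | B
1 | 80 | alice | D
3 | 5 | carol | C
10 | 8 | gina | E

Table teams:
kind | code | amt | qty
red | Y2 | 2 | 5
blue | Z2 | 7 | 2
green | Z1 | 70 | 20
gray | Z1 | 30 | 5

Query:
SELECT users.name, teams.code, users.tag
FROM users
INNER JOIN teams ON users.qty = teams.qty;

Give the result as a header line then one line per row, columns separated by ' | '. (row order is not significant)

After JOIN teams (2 rows):
users.score | users.qty | users.name | users.tag | teams.kind | teams.code | teams.amt | teams.qty
3 | 5 | carol | C | red | Y2 | 2 | 5
3 | 5 | carol | C | gray | Z1 | 30 | 5
After SELECT (2 rows):
users.name | teams.code | users.tag
carol | Y2 | C
carol | Z1 | C

== RESULT ==
users.name | teams.code | users.tag
carol | Y2 | C
carol | Z1 | C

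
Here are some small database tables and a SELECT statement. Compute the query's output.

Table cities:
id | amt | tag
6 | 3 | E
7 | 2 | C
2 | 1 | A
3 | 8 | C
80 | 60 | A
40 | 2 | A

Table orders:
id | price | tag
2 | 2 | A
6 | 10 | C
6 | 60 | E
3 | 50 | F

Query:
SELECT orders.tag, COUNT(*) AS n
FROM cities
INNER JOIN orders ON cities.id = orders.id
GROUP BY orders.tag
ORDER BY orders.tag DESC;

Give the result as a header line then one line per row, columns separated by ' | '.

After JOIN orders (4 rows):
cities.id | cities.amt | cities.tag | orders.id | orders.price | orders.tag
6 | 3 | E | 6 | 10 | C
6 | 3 | E | 6 | 60 | E
2 | 1 | A | 2 | 2 | A
3 | 8 | C | 3 | 50 | F
After GROUP BY (4 rows):
orders.tag | n
C | 1
E | 1
A | 1
F | 1
After ORDER BY (4 rows):
orders.tag | n
F | 1
E | 1
C | 1
A | 1

== RESULT ==
orders.tag | n
F | 1
E | 1
C | 1
A | 1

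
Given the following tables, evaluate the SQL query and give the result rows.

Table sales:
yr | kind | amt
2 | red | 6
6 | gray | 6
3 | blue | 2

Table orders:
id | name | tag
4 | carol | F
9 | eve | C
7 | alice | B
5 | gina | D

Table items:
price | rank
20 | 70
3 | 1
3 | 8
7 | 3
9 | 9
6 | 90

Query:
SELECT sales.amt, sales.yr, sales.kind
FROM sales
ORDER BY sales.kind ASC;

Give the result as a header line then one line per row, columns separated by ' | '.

== RESULT ==
sales.amt | sales.yr | sales.kind
2 | 3 | blue
6 | 6 | gray
6 | 2 | red

Derivation:
After SELECT (3 rows):
sales.amt | sales.yr | sales.kind
6 | 2 | red
6 | 6 | gray
2 | 3 | blue
After ORDER BY (3 rows):
sales.amt | sales.yr | sales.kind
2 | 3 | blue
6 | 6 | gray
6 | 2 | red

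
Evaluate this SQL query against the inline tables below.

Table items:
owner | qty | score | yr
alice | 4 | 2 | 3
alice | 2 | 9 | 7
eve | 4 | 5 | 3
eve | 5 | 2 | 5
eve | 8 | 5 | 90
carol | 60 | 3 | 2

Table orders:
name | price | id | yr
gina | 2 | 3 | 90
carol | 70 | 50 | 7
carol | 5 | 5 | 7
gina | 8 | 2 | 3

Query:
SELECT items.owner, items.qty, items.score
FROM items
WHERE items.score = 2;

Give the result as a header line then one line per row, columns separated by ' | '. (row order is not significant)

== RESULT ==
items.owner | items.qty | items.score
alice | 4 | 2
eve | 5 | 2

Derivation:
After WHERE (2 rows):
items.owner | items.qty | items.score | items.yr
alice | 4 | 2 | 3
eve | 5 | 2 | 5
After SELECT (2 rows):
items.owner | items.qty | items.score
alice | 4 | 2
eve | 5 | 2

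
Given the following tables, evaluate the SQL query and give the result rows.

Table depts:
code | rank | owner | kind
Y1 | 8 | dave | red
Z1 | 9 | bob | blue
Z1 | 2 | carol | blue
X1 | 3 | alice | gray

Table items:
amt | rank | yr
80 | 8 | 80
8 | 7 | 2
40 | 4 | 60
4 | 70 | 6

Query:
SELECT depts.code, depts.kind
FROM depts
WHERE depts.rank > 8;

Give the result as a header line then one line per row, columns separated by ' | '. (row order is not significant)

After WHERE (1 rows):
depts.code | depts.rank | depts.owner | depts.kind
Z1 | 9 | bob | blue
After SELECT (1 rows):
depts.code | depts.kind
Z1 | blue

== RESULT ==
depts.code | depts.kind
Z1 | blue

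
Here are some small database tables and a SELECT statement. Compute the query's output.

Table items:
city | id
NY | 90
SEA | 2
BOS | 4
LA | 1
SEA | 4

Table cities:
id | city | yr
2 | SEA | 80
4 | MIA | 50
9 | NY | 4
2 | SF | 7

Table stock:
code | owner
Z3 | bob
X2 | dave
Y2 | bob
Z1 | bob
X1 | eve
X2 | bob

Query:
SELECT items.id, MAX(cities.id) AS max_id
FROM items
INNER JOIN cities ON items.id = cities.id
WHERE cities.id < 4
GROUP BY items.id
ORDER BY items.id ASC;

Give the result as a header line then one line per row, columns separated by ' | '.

After JOIN cities (4 rows):
items.city | items.id | cities.id | cities.city | cities.yr
SEA | 2 | 2 | SEA | 80
SEA | 2 | 2 | SF | 7
BOS | 4 | 4 | MIA | 50
SEA | 4 | 4 | MIA | 50
After WHERE (2 rows):
items.city | items.id | cities.id | cities.city | cities.yr
SEA | 2 | 2 | SEA | 80
SEA | 2 | 2 | SF | 7
After GROUP BY (1 rows):
items.id | max_id
2 | 2
After ORDER BY (1 rows):
items.id | max_id
2 | 2

== RESULT ==
items.id | max_id
2 | 2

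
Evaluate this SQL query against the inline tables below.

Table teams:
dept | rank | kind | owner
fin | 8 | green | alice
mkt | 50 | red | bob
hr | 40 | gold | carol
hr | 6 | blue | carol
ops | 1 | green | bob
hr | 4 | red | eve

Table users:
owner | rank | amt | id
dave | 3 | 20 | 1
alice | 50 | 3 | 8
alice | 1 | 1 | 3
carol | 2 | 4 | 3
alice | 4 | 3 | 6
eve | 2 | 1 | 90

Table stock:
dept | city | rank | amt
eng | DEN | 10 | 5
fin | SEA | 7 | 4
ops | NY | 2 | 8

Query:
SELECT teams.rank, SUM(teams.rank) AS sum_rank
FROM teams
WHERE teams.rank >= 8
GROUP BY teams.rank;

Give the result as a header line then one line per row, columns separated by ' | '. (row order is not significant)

== RESULT ==
teams.rank | sum_rank
8 | 8
50 | 50
40 | 40

Derivation:
After WHERE (3 rows):
teams.dept | teams.rank | teams.kind | teams.owner
fin | 8 | green | alice
mkt | 50 | red | bob
hr | 40 | gold | carol
After GROUP BY (3 rows):
teams.rank | sum_rank
8 | 8
50 | 50
40 | 40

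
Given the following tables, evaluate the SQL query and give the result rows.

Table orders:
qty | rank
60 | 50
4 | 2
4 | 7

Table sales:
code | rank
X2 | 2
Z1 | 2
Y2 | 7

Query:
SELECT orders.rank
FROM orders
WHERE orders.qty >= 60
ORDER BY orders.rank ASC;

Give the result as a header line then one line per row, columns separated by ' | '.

== RESULT ==
orders.rank
50

Derivation:
After WHERE (1 rows):
orders.qty | orders.rank
60 | 50
After SELECT (1 rows):
orders.rank
50
After ORDER BY (1 rows):
orders.rank
50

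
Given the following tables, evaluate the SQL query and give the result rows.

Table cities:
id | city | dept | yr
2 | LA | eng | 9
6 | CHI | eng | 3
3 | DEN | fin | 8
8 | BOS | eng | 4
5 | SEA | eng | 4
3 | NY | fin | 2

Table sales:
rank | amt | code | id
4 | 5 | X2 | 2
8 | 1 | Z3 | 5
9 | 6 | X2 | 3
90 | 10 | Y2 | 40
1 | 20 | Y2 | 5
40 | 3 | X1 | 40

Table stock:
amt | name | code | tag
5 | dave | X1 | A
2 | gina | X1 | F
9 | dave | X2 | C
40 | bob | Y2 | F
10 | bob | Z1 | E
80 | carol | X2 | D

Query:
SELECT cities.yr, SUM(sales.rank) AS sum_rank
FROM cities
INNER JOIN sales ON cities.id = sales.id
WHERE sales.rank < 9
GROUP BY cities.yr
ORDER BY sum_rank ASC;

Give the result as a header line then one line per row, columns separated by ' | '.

After JOIN sales (5 rows):
cities.id | cities.city | cities.dept | cities.yr | sales.rank | sales.amt | sales.code | sales.id
2 | LA | eng | 9 | 4 | 5 | X2 | 2
3 | DEN | fin | 8 | 9 | 6 | X2 | 3
5 | SEA | eng | 4 | 8 | 1 | Z3 | 5
5 | SEA | eng | 4 | 1 | 20 | Y2 | 5
3 | NY | fin | 2 | 9 | 6 | X2 | 3
After WHERE (3 rows):
cities.id | cities.city | cities.dept | cities.yr | sales.rank | sales.amt | sales.code | sales.id
2 | LA | eng | 9 | 4 | 5 | X2 | 2
5 | SEA | eng | 4 | 8 | 1 | Z3 | 5
5 | SEA | eng | 4 | 1 | 20 | Y2 | 5
After GROUP BY (2 rows):
cities.yr | sum_rank
9 | 4
4 | 9
After ORDER BY (2 rows):
cities.yr | sum_rank
9 | 4
4 | 9

== RESULT ==
cities.yr | sum_rank
9 | 4
4 | 9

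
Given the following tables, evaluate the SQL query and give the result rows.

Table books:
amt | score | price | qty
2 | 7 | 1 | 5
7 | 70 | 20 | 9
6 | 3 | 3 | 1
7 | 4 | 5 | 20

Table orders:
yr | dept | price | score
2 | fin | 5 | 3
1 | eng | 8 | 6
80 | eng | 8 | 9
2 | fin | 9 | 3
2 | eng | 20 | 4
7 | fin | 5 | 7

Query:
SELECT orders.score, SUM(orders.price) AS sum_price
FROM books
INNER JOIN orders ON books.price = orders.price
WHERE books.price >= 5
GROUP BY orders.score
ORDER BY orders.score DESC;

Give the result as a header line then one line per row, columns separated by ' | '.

== RESULT ==
orders.score | sum_price
7 | 5
4 | 20
3 | 5

Derivation:
After JOIN orders (3 rows):
books.amt | books.score | books.price | books.qty | orders.yr | orders.dept | orders.price | orders.score
7 | 70 | 20 | 9 | 2 | eng | 20 | 4
7 | 4 | 5 | 20 | 2 | fin | 5 | 3
7 | 4 | 5 | 20 | 7 | fin | 5 | 7
After WHERE (3 rows):
books.amt | books.score | books.price | books.qty | orders.yr | orders.dept | orders.price | orders.score
7 | 70 | 20 | 9 | 2 | eng | 20 | 4
7 | 4 | 5 | 20 | 2 | fin | 5 | 3
7 | 4 | 5 | 20 | 7 | fin | 5 | 7
After GROUP BY (3 rows):
orders.score | sum_price
4 | 20
3 | 5
7 | 5
After ORDER BY (3 rows):
orders.score | sum_price
7 | 5
4 | 20
3 | 5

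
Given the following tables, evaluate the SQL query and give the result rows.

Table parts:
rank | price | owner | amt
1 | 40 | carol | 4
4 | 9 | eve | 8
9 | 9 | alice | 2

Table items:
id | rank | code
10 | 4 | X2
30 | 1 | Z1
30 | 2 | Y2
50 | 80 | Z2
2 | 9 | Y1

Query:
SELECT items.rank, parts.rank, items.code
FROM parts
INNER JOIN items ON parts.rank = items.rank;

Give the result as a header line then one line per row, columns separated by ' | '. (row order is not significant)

== RESULT ==
items.rank | parts.rank | items.code
1 | 1 | Z1
4 | 4 | X2
9 | 9 | Y1

Derivation:
After JOIN items (3 rows):
parts.rank | parts.price | parts.owner | parts.amt | items.id | items.rank | items.code
1 | 40 | carol | 4 | 30 | 1 | Z1
4 | 9 | eve | 8 | 10 | 4 | X2
9 | 9 | alice | 2 | 2 | 9 | Y1
After SELECT (3 rows):
items.rank | parts.rank | items.code
1 | 1 | Z1
4 | 4 | X2
9 | 9 | Y1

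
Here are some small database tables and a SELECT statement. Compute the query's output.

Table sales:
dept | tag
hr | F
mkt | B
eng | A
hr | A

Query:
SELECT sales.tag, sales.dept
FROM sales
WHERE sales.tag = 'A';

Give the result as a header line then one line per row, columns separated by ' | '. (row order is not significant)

After WHERE (2 rows):
sales.dept | sales.tag
eng | A
hr | A
After SELECT (2 rows):
sales.tag | sales.dept
A | eng
A | hr

== RESULT ==
sales.tag | sales.dept
A | eng
A | hr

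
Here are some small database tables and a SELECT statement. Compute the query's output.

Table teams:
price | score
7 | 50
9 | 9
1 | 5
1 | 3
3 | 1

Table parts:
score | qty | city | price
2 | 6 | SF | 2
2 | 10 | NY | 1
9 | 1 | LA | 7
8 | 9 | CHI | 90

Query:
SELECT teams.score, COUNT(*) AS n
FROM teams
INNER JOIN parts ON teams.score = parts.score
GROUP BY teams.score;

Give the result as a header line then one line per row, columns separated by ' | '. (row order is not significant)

== RESULT ==
teams.score | n
9 | 1

Derivation:
After JOIN parts (1 rows):
teams.price | teams.score | parts.score | parts.qty | parts.city | parts.price
9 | 9 | 9 | 1 | LA | 7
After GROUP BY (1 rows):
teams.score | n
9 | 1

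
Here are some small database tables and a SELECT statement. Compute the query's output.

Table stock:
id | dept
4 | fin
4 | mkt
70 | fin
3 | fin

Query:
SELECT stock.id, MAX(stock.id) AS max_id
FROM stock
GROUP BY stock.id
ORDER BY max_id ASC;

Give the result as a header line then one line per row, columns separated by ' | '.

== RESULT ==
stock.id | max_id
3 | 3
4 | 4
70 | 70

Derivation:
After GROUP BY (3 rows):
stock.id | max_id
4 | 4
70 | 70
3 | 3
After ORDER BY (3 rows):
stock.id | max_id
3 | 3
4 | 4
70 | 70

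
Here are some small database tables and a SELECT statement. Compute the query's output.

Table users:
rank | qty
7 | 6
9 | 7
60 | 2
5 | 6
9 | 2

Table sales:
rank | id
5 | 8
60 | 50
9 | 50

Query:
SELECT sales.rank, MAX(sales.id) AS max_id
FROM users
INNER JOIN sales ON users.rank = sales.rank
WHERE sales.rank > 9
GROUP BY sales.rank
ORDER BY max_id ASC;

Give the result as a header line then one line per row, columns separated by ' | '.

After JOIN sales (4 rows):
users.rank | users.qty | sales.rank | sales.id
9 | 7 | 9 | 50
60 | 2 | 60 | 50
5 | 6 | 5 | 8
9 | 2 | 9 | 50
After WHERE (1 rows):
users.rank | users.qty | sales.rank | sales.id
60 | 2 | 60 | 50
After GROUP BY (1 rows):
sales.rank | max_id
60 | 50
After ORDER BY (1 rows):
sales.rank | max_id
60 | 50

== RESULT ==
sales.rank | max_id
60 | 50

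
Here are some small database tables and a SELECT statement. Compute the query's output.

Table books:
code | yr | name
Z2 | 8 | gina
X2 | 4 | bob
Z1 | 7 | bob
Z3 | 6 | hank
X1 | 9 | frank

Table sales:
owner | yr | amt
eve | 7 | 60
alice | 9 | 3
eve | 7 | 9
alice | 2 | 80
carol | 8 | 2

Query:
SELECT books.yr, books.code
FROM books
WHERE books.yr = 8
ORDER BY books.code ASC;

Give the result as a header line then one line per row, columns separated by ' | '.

== RESULT ==
books.yr | books.code
8 | Z2

Derivation:
After WHERE (1 rows):
books.code | books.yr | books.name
Z2 | 8 | gina
After SELECT (1 rows):
books.yr | books.code
8 | Z2
After ORDER BY (1 rows):
books.yr | books.code
8 | Z2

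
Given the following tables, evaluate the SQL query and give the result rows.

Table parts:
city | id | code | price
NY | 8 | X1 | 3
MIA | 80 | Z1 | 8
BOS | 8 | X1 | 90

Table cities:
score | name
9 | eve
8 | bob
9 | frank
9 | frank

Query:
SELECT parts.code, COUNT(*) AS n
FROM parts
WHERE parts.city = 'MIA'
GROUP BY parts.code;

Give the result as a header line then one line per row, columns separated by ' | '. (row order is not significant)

== RESULT ==
parts.code | n
Z1 | 1

Derivation:
After WHERE (1 rows):
parts.city | parts.id | parts.code | parts.price
MIA | 80 | Z1 | 8
After GROUP BY (1 rows):
parts.code | n
Z1 | 1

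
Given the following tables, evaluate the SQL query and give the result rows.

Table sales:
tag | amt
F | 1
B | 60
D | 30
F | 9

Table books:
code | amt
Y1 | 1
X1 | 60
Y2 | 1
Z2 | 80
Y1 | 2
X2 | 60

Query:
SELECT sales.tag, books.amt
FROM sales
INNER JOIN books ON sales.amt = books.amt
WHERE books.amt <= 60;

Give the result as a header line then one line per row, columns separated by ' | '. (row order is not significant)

== RESULT ==
sales.tag | books.amt
F | 1
F | 1
B | 60
B | 60

Derivation:
After JOIN books (4 rows):
sales.tag | sales.amt | books.code | books.amt
F | 1 | Y1 | 1
F | 1 | Y2 | 1
B | 60 | X1 | 60
B | 60 | X2 | 60
After WHERE (4 rows):
sales.tag | sales.amt | books.code | books.amt
F | 1 | Y1 | 1
F | 1 | Y2 | 1
B | 60 | X1 | 60
B | 60 | X2 | 60
After SELECT (4 rows):
sales.tag | books.amt
F | 1
F | 1
B | 60
B | 60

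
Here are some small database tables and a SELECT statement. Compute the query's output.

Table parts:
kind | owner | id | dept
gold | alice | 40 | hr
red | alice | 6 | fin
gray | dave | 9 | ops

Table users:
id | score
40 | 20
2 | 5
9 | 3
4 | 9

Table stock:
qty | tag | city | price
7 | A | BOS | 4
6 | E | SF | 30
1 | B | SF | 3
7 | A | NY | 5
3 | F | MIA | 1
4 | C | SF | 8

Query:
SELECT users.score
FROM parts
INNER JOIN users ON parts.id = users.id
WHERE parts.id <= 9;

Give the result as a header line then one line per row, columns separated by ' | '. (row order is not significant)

After JOIN users (2 rows):
parts.kind | parts.owner | parts.id | parts.dept | users.id | users.score
gold | alice | 40 | hr | 40 | 20
gray | dave | 9 | ops | 9 | 3
After WHERE (1 rows):
parts.kind | parts.owner | parts.id | parts.dept | users.id | users.score
gray | dave | 9 | ops | 9 | 3
After SELECT (1 rows):
users.score
3

== RESULT ==
users.score
3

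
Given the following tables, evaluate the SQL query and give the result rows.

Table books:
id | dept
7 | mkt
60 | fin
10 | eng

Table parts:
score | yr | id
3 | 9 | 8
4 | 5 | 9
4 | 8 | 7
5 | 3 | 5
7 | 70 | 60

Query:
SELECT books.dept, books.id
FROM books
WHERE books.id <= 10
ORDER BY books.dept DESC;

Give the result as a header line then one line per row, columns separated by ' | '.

After WHERE (2 rows):
books.id | books.dept
7 | mkt
10 | eng
After SELECT (2 rows):
books.dept | books.id
mkt | 7
eng | 10
After ORDER BY (2 rows):
books.dept | books.id
mkt | 7
eng | 10

== RESULT ==
books.dept | books.id
mkt | 7
eng | 10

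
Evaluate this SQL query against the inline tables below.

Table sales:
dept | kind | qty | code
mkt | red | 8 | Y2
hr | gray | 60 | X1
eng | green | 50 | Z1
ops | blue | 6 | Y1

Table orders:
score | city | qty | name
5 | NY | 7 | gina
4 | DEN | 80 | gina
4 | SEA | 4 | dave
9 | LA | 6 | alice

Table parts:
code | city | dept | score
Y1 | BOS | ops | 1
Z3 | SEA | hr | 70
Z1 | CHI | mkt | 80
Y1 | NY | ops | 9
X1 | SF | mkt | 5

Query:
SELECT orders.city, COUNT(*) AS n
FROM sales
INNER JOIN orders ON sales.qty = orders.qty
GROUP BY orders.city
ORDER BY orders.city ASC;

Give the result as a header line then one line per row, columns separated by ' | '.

== RESULT ==
orders.city | n
LA | 1

Derivation:
After JOIN orders (1 rows):
sales.dept | sales.kind | sales.qty | sales.code | orders.score | orders.city | orders.qty | orders.name
ops | blue | 6 | Y1 | 9 | LA | 6 | alice
After GROUP BY (1 rows):
orders.city | n
LA | 1
After ORDER BY (1 rows):
orders.city | n
LA | 1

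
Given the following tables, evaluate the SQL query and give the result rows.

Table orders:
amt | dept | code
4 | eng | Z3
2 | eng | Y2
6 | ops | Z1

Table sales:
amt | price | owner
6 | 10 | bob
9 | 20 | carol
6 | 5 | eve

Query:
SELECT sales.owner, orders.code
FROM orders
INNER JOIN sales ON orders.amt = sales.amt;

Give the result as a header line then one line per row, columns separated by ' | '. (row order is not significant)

== RESULT ==
sales.owner | orders.code
bob | Z1
eve | Z1

Derivation:
After JOIN sales (2 rows):
orders.amt | orders.dept | orders.code | sales.amt | sales.price | sales.owner
6 | ops | Z1 | 6 | 10 | bob
6 | ops | Z1 | 6 | 5 | eve
After SELECT (2 rows):
sales.owner | orders.code
bob | Z1
eve | Z1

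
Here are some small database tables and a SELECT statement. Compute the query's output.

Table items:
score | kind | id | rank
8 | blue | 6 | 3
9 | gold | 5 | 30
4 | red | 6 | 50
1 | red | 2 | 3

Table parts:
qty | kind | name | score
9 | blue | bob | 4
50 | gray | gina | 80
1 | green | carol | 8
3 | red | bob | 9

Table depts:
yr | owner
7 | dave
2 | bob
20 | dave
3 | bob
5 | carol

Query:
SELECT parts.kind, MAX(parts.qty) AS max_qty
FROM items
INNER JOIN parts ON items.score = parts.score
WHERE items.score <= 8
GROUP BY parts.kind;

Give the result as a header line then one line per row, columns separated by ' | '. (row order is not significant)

After JOIN parts (3 rows):
items.score | items.kind | items.id | items.rank | parts.qty | parts.kind | parts.name | parts.score
8 | blue | 6 | 3 | 1 | green | carol | 8
9 | gold | 5 | 30 | 3 | red | bob | 9
4 | red | 6 | 50 | 9 | blue | bob | 4
After WHERE (2 rows):
items.score | items.kind | items.id | items.rank | parts.qty | parts.kind | parts.name | parts.score
8 | blue | 6 | 3 | 1 | green | carol | 8
4 | red | 6 | 50 | 9 | blue | bob | 4
After GROUP BY (2 rows):
parts.kind | max_qty
green | 1
blue | 9

== RESULT ==
parts.kind | max_qty
green | 1
blue | 9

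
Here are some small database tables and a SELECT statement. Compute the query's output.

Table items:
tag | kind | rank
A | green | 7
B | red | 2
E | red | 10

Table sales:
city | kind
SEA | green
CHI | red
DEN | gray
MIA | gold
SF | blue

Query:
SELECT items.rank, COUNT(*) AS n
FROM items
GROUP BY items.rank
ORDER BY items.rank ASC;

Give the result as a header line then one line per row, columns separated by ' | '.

== RESULT ==
items.rank | n
2 | 1
7 | 1
10 | 1

Derivation:
After GROUP BY (3 rows):
items.rank | n
7 | 1
2 | 1
10 | 1
After ORDER BY (3 rows):
items.rank | n
2 | 1
7 | 1
10 | 1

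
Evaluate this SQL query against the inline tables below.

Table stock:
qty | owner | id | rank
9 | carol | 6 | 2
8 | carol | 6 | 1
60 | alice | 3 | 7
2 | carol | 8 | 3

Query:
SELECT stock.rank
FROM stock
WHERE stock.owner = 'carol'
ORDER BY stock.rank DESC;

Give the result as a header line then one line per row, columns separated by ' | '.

After WHERE (3 rows):
stock.qty | stock.owner | stock.id | stock.rank
9 | carol | 6 | 2
8 | carol | 6 | 1
2 | carol | 8 | 3
After SELECT (3 rows):
stock.rank
2
1
3
After ORDER BY (3 rows):
stock.rank
3
2
1

== RESULT ==
stock.rank
3
2
1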